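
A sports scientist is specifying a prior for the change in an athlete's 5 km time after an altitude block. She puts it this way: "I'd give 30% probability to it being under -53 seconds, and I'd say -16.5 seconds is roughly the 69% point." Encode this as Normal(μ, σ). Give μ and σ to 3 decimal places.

The p-quantile of Normal(μ,σ) is μ + z_p·σ, with z_{0.3} = -0.5244 and z_{0.69} = 0.4959.
Eliminate σ: μ = (z₂·x₁ − z₁·x₂)/(z₂ − z₁) = (0.4959·-53 − (-0.5244)·-16.5)/1.02 = -34.239.
Then σ = (x₂ − x₁)/(z₂ − z₁) = (-16.5 − -53)/1.02 = 35.776.

μ = -34.239, σ = 35.776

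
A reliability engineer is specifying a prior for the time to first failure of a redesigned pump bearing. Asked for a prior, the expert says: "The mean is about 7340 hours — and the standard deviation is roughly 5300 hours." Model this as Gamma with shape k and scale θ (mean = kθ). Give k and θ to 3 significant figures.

k ≈ 1.92, θ ≈ 3830

For Gamma(k, scale θ): mean = kθ, variance = kθ², so CV = 1/√k.
CV = SD/mean = 5300/7340 = 0.7221, hence k = 1/CV² = 1.92.
Then θ = mean/k = 7340/1.92 = 3830.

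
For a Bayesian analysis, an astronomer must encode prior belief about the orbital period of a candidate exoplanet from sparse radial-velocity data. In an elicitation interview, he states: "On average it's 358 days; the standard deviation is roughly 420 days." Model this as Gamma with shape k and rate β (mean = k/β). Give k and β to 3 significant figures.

For Gamma(k, rate β): mean = k/β, variance = k/β², so CV = 1/√k.
CV = SD/mean = 420/358 = 1.173, hence k = 1/CV² = 0.727.
Then β = k/mean = 0.727/358 = 0.00203.

k ≈ 0.727, β ≈ 0.00203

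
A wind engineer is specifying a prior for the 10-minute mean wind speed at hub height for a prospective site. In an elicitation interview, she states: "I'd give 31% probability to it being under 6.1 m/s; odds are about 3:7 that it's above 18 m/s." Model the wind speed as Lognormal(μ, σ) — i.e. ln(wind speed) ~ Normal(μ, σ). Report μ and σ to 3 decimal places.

If T ~ Lognormal(μ,σ) then ln T ~ Normal(μ,σ), so the p-quantile of ln T is μ + z_p·σ.
ln(6.1) = 1.808 and ln(18) = 2.89; z_{0.31} = -0.4959, z_{0.7} = 0.5244.
σ = (2.89 − 1.808)/(0.5244 − (-0.4959)) = 1.061.
μ = 1.808 − (-0.4959)·1.061 = 2.334.

μ ≈ 2.334, σ ≈ 1.061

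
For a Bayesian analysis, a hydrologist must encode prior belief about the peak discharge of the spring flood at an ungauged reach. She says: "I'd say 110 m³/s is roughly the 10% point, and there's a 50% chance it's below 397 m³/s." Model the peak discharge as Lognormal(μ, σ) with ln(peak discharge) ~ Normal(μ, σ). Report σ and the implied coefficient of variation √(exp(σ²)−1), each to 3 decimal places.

σ ≈ 1.001, CV ≈ 1.314

If T ~ Lognormal(μ,σ) then ln T ~ Normal(μ,σ), so the p-quantile of ln T is μ + z_p·σ.
ln(110) = 4.7 and ln(397) = 5.984; z_{0.1} = -1.282, z_{0.5} = 0.
σ = (5.984 − 4.7)/(0 − (-1.282)) = 1.001.
μ = 4.7 − (-1.282)·1.001 = 5.984.
CV = √(exp(σ²)−1) = √(exp(1.0030)−1) = 1.314.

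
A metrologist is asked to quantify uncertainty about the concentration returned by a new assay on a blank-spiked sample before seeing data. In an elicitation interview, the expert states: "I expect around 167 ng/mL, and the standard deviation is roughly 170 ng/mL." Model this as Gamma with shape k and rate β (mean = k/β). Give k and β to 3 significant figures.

k ≈ 0.965, β ≈ 0.00578

For Gamma(k, rate β): mean = k/β, variance = k/β², so CV = 1/√k.
CV = SD/mean = 170/167 = 1.018, hence k = 1/CV² = 0.965.
Then β = k/mean = 0.965/167 = 0.00578.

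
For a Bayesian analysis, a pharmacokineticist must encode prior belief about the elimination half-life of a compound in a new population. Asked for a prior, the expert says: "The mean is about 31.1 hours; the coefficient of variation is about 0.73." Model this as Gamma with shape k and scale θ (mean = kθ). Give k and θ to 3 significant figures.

k ≈ 1.88, θ ≈ 16.6

For Gamma(k, scale θ): mean = kθ, variance = kθ², so CV = 1/√k.
CV = 0.73, hence k = 1/CV² = 1.88.
Then θ = mean/k = 31.1/1.88 = 16.6.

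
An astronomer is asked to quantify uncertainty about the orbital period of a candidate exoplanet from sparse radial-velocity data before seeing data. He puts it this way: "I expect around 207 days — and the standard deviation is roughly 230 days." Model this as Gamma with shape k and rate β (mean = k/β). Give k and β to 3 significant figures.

For Gamma(k, rate β): mean = k/β, variance = k/β², so CV = 1/√k.
CV = SD/mean = 230/207 = 1.111, hence k = 1/CV² = 0.81.
Then β = k/mean = 0.81/207 = 0.00391.

k ≈ 0.81, β ≈ 0.00391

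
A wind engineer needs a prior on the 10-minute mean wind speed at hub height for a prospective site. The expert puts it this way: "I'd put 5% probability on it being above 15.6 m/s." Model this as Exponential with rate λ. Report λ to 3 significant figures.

λ ≈ 0.192

P(T > 15.6) = e^(−λ·15.6) = 0.05, so λ = −ln(0.05)/15.6 = 0.192.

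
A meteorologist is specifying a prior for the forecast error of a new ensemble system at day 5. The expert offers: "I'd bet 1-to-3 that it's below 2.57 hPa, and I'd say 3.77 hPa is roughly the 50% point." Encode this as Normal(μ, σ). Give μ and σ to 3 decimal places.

μ = 3.770, σ = 1.779

For Normal(μ,σ), the p-quantile is μ + z_p·σ. Here z_{0.25} = -0.6745, z_{0.5} = 0.
So 2.57 = μ − 0.6745σ and 3.77 = μ + 0σ.
Subtracting: σ = (3.77 − 2.57)/(0 − (-0.6745)) = 1.779.
Then μ = 2.57 − (-0.6745)·1.779 = 3.770.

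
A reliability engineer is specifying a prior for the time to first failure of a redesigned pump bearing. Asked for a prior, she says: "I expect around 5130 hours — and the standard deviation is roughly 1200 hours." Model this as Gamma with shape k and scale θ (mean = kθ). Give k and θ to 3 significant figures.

k ≈ 18.3, θ ≈ 281

For Gamma(k, scale θ): mean = kθ, variance = kθ², so CV = 1/√k.
CV = SD/mean = 1200/5130 = 0.2339, hence k = 1/CV² = 18.3.
Then θ = mean/k = 5130/18.3 = 281.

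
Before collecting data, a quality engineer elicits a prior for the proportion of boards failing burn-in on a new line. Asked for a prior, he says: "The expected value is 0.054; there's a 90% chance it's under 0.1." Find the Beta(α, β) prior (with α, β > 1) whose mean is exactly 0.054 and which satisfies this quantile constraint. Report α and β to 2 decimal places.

α ≈ 2.34, β ≈ 40.98

With mean 0.054 fixed, write α = 0.054s, β = 0.946s where s = α+β.
Need P(θ < 0.1) = 0.9 under Beta(0.054s, 0.946s). Normal approximation: (q−m)/√(m(1−m)/s) ≈ z_{0.9} = 1.28, so s ≈ 0.054·0.946·(1.28)²/(0.1−0.054)² = 39.6.
At s = 39.6: P(θ<0.1) ≈ 0.893. Adjusting to match 0.9 gives s ≈ 43.31.
So α = 0.054·43.31 ≈ 2.34, β = 0.946·43.31 ≈ 40.98.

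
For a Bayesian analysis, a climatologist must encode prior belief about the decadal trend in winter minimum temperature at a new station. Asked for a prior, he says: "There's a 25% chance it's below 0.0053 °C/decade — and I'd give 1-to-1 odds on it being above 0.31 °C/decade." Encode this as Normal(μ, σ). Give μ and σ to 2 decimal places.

μ = 0.31, σ = 0.45

The p-quantile of Normal(μ,σ) is μ + z_p·σ, with z_{0.25} = -0.6745 and z_{0.5} = 0.
Eliminate σ: μ = (z₂·x₁ − z₁·x₂)/(z₂ − z₁) = (0·0.0053 − (-0.6745)·0.31)/0.6745 = 0.31.
Then σ = (x₂ − x₁)/(z₂ − z₁) = (0.31 − 0.0053)/0.6745 = 0.45.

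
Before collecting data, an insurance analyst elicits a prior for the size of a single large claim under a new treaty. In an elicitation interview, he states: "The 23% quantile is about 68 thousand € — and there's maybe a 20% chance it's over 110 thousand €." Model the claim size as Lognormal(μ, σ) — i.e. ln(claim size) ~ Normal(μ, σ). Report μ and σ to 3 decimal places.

If T ~ Lognormal(μ,σ) then ln T ~ Normal(μ,σ), so the p-quantile of ln T is μ + z_p·σ.
ln(68) = 4.22 and ln(110) = 4.7; z_{0.23} = -0.7388, z_{0.8} = 0.8416.
σ = (4.7 − 4.22)/(0.8416 − (-0.7388)) = 0.304.
μ = 4.22 − (-0.7388)·0.304 = 4.444.

μ ≈ 4.444, σ ≈ 0.304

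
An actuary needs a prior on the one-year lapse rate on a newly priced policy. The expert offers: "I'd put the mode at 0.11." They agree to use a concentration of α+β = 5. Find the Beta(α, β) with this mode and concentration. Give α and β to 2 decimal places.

α = 1.33, β = 3.67

For α,β > 1 the Beta mode is (α−1)/(α+β−2). With α+β = 5, the mode is (α−1)/3.
Set (α−1)/3 = 0.11 → α = 1 + 0.11·3 = 1.33.
β = 5 − α = 3.67.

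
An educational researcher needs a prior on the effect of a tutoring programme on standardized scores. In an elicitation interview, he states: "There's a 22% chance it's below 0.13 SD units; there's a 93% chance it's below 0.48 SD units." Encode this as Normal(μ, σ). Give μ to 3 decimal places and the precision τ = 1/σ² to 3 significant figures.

For Normal(μ,σ), the p-quantile is μ + z_p·σ. Here z_{0.22} = -0.7722, z_{0.93} = 1.476.
So 0.13 = μ − 0.7722σ and 0.48 = μ + 1.476σ.
Subtracting: σ = (0.48 − 0.13)/(1.476 − (-0.7722)) = 0.156.
Then μ = 0.13 − (-0.7722)·0.156 = 0.250.
Precision τ = 1/σ² = 1/0.1557² = 41.3.

μ = 0.250, τ = 41.3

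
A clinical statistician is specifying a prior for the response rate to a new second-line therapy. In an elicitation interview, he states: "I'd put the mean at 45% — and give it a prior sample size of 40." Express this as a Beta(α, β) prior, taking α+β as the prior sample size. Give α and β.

Under the effective-sample-size interpretation, Beta(α, β) has prior mean α/(α+β) and prior sample size α+β.
So α+β = 40 and α/(α+β) = 0.45, giving α = 0.45·40 = 18 and β = 40 − 18 = 22.

α = 18, β = 22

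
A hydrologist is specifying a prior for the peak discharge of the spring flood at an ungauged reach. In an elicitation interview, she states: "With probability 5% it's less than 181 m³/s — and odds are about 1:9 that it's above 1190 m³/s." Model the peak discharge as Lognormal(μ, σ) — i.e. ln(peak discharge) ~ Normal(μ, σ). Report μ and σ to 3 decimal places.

μ ≈ 6.257, σ ≈ 0.644

If T ~ Lognormal(μ,σ) then ln T ~ Normal(μ,σ), so the p-quantile of ln T is μ + z_p·σ.
ln(181) = 5.198 and ln(1190) = 7.082; z_{0.05} = -1.645, z_{0.9} = 1.282.
σ = (7.082 − 5.198)/(1.282 − (-1.645)) = 0.644.
μ = 5.198 − (-1.645)·0.644 = 6.257.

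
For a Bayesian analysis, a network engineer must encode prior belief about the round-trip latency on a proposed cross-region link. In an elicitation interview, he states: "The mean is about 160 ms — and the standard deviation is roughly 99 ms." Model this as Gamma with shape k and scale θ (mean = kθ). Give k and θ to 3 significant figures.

k ≈ 2.61, θ ≈ 61.3

For Gamma(k, scale θ): mean = kθ, variance = kθ², so CV = 1/√k.
CV = SD/mean = 99/160 = 0.6188, hence k = 1/CV² = 2.61.
Then θ = mean/k = 160/2.61 = 61.3.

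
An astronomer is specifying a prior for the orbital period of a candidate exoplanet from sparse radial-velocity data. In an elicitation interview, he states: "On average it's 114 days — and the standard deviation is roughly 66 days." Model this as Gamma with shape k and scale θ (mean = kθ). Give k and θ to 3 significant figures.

For Gamma(k, scale θ): mean = kθ, variance = kθ², so CV = 1/√k.
CV = SD/mean = 66/114 = 0.5789, hence k = 1/CV² = 2.98.
Then θ = mean/k = 114/2.98 = 38.2.

k ≈ 2.98, θ ≈ 38.2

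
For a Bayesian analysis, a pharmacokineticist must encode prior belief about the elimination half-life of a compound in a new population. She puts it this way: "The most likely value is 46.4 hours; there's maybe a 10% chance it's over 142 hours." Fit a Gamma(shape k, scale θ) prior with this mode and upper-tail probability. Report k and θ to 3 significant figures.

k ≈ 2.52, θ ≈ 30.6

Gamma(k,θ) with k>1 has mode (k−1)θ, so θ = 46.4/(k−1).
Need P(X < 142) = 0.9 with θ tied to k this way. Start at k = 2, θ = 46.4: P(X<142) ≈ 0.810.
Too low — raise k to concentrate. Iterating converges to k ≈ 2.52.
Then θ = 46.4/(2.52−1) ≈ 30.6.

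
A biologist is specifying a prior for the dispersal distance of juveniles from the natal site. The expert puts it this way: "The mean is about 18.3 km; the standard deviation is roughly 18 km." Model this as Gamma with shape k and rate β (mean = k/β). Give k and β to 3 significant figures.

For Gamma(k, rate β): mean = k/β, variance = k/β², so CV = 1/√k.
CV = SD/mean = 18/18.3 = 0.9836, hence k = 1/CV² = 1.03.
Then β = k/mean = 1.03/18.3 = 0.0565.

k ≈ 1.03, β ≈ 0.0565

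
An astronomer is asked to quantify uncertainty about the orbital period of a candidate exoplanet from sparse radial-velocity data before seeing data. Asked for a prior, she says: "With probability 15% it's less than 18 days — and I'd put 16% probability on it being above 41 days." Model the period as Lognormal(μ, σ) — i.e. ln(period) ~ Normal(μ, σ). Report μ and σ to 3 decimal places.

μ ≈ 3.310, σ ≈ 0.405

If T ~ Lognormal(μ,σ) then ln T ~ Normal(μ,σ), so the p-quantile of ln T is μ + z_p·σ.
ln(18) = 2.89 and ln(41) = 3.714; z_{0.15} = -1.036, z_{0.84} = 0.9945.
σ = (3.714 − 2.89)/(0.9945 − (-1.036)) = 0.405.
μ = 2.89 − (-1.036)·0.405 = 3.310.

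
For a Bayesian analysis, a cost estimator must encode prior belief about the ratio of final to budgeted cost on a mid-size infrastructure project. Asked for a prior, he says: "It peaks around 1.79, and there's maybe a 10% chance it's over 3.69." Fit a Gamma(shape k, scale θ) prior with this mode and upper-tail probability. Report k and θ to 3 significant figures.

k ≈ 4.67, θ ≈ 0.488

Gamma(k,θ) with k>1 has mode (k−1)θ, so θ = 1.79/(k−1).
Need P(X < 3.69) = 0.9 with θ tied to k this way. Start at k = 2, θ = 1.79: P(X<3.69) ≈ 0.610.
Too low — raise k to concentrate. Iterating converges to k ≈ 4.67.
Then θ = 1.79/(4.67−1) ≈ 0.488.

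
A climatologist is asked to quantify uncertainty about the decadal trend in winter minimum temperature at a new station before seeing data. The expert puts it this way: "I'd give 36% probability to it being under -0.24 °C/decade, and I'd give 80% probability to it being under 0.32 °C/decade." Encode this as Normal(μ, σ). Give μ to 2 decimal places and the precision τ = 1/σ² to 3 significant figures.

The p-quantile of Normal(μ,σ) is μ + z_p·σ, with z_{0.36} = -0.3585 and z_{0.8} = 0.8416.
Eliminate σ: μ = (z₂·x₁ − z₁·x₂)/(z₂ − z₁) = (0.8416·-0.24 − (-0.3585)·0.32)/1.2 = -0.07.
Then σ = (x₂ − x₁)/(z₂ − z₁) = (0.32 − -0.24)/1.2 = 0.47.
Precision τ = 1/σ² = 1/0.4666² = 4.59.

μ = -0.07, τ = 4.59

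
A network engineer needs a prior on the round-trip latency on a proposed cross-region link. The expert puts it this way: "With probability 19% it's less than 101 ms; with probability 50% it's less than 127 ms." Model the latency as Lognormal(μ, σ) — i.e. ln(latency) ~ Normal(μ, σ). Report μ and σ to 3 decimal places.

If T ~ Lognormal(μ,σ) then ln T ~ Normal(μ,σ), so the p-quantile of ln T is μ + z_p·σ.
ln(101) = 4.615 and ln(127) = 4.844; z_{0.19} = -0.8779, z_{0.5} = 0.
σ = (4.844 − 4.615)/(0 − (-0.8779)) = 0.261.
μ = 4.615 − (-0.8779)·0.261 = 4.844.

μ ≈ 4.844, σ ≈ 0.261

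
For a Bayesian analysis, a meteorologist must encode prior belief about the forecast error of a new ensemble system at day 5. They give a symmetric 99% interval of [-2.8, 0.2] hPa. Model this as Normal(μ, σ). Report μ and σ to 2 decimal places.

μ = -1.30, σ = 0.58

A symmetric 99% interval runs μ ± z·σ with z = 2.576.
Half-width = 1.5, so σ = 1.5/2.576 = 0.58.
μ is the interval midpoint, -1.30.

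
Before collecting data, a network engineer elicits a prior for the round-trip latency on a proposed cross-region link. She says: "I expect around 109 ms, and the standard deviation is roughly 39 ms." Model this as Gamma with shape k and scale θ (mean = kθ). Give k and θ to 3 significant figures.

For Gamma(k, scale θ): mean = kθ, variance = kθ², so CV = 1/√k.
CV = SD/mean = 39/109 = 0.3578, hence k = 1/CV² = 7.81.
Then θ = mean/k = 109/7.81 = 14.

k ≈ 7.81, θ ≈ 14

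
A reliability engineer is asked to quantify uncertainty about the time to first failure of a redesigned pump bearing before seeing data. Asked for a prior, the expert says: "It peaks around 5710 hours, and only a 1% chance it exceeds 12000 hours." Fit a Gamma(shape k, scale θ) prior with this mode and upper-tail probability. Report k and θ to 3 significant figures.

k ≈ 9.82, θ ≈ 647

Gamma(k,θ) with k>1 has mode (k−1)θ, so θ = 5710/(k−1).
Need P(X < 12000) = 0.99 with θ tied to k this way. Start at k = 2, θ = 5710: P(X<12000) ≈ 0.621.
Too low — raise k to concentrate. Iterating converges to k ≈ 9.82.
Then θ = 5710/(9.82−1) ≈ 647.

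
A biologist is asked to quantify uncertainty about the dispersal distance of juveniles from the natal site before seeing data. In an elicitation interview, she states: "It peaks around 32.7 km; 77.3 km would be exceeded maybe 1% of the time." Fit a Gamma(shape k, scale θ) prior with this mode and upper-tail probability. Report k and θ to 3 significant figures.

k ≈ 7.42, θ ≈ 5.09

Gamma(k,θ) with k>1 has mode (k−1)θ, so θ = 32.7/(k−1).
Need P(X < 77.3) = 0.99 with θ tied to k this way. Start at k = 2, θ = 32.7: P(X<77.3) ≈ 0.684.
Too low — raise k to concentrate. Iterating converges to k ≈ 7.42.
Then θ = 32.7/(7.42−1) ≈ 5.09.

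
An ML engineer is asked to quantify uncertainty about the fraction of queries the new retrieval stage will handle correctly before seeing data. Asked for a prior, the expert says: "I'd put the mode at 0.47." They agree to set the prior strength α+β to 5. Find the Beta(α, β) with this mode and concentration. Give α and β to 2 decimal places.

For α,β > 1 the Beta mode is (α−1)/(α+β−2). With α+β = 5, the mode is (α−1)/3.
Set (α−1)/3 = 0.47 → α = 1 + 0.47·3 = 2.41.
β = 5 − α = 2.59.

α = 2.41, β = 2.59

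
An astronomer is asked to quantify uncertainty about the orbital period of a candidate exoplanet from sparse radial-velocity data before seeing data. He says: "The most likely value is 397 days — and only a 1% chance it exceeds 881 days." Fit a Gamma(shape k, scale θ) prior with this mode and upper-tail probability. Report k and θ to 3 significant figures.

Gamma(k,θ) with k>1 has mode (k−1)θ, so θ = 397/(k−1).
Need P(X < 881) = 0.99 with θ tied to k this way. Start at k = 2, θ = 397: P(X<881) ≈ 0.650.
Too low — raise k to concentrate. Iterating converges to k ≈ 8.57.
Then θ = 397/(8.57−1) ≈ 52.4.

k ≈ 8.57, θ ≈ 52.4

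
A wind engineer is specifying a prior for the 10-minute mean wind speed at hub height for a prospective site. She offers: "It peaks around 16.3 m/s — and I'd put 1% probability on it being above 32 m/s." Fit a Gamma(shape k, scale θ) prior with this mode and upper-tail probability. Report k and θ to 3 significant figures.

Gamma(k,θ) with k>1 has mode (k−1)θ, so θ = 16.3/(k−1).
Need P(X < 32) = 0.99 with θ tied to k this way. Start at k = 2, θ = 16.3: P(X<32) ≈ 0.584.
Too low — raise k to concentrate. Iterating converges to k ≈ 11.8.
Then θ = 16.3/(11.8−1) ≈ 1.5.

k ≈ 11.8, θ ≈ 1.5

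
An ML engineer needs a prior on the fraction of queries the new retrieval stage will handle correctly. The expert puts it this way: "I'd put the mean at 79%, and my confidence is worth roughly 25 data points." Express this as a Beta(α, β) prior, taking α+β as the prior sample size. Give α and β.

Under the effective-sample-size interpretation, Beta(α, β) has prior mean α/(α+β) and prior sample size α+β.
So α+β = 25 and α/(α+β) = 0.79, giving α = 0.79·25 = 19.75 and β = 25 − 19.75 = 5.25.

α = 19.75, β = 5.25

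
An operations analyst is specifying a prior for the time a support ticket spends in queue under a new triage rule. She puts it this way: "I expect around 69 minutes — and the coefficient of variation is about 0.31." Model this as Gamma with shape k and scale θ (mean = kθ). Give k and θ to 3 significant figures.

k ≈ 10.4, θ ≈ 6.63

For Gamma(k, scale θ): mean = kθ, variance = kθ², so CV = 1/√k.
CV = 0.31, hence k = 1/CV² = 10.4.
Then θ = mean/k = 69/10.4 = 6.63.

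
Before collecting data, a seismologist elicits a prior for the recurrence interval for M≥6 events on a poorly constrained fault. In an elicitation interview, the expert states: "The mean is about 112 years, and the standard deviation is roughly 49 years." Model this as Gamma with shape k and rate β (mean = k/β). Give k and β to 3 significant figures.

k ≈ 5.22, β ≈ 0.0466

For Gamma(k, rate β): mean = k/β, variance = k/β², so CV = 1/√k.
CV = SD/mean = 49/112 = 0.4375, hence k = 1/CV² = 5.22.
Then β = k/mean = 5.22/112 = 0.0466.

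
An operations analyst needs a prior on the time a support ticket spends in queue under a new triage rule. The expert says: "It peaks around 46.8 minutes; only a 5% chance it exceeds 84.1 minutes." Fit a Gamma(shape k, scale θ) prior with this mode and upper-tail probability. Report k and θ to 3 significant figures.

k ≈ 9.11, θ ≈ 5.77

Gamma(k,θ) with k>1 has mode (k−1)θ, so θ = 46.8/(k−1).
Need P(X < 84.1) = 0.95 with θ tied to k this way. Start at k = 2, θ = 46.8: P(X<84.1) ≈ 0.536.
Too low — raise k to concentrate. Iterating converges to k ≈ 9.11.
Then θ = 46.8/(9.11−1) ≈ 5.77.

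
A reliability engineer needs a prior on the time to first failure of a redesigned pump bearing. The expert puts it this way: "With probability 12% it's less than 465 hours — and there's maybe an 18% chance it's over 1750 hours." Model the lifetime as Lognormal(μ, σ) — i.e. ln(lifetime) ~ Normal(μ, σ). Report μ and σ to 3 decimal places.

If T ~ Lognormal(μ,σ) then ln T ~ Normal(μ,σ), so the p-quantile of ln T is μ + z_p·σ.
ln(465) = 6.142 and ln(1750) = 7.467; z_{0.12} = -1.175, z_{0.82} = 0.9154.
σ = (7.467 − 6.142)/(0.9154 − (-1.175)) = 0.634.
μ = 6.142 − (-1.175)·0.634 = 6.887.

μ ≈ 6.887, σ ≈ 0.634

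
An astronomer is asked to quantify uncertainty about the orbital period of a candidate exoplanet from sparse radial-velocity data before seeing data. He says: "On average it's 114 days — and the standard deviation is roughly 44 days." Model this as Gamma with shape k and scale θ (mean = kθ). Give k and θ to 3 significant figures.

k ≈ 6.71, θ ≈ 17

For Gamma(k, scale θ): mean = kθ, variance = kθ², so CV = 1/√k.
CV = SD/mean = 44/114 = 0.386, hence k = 1/CV² = 6.71.
Then θ = mean/k = 114/6.71 = 17.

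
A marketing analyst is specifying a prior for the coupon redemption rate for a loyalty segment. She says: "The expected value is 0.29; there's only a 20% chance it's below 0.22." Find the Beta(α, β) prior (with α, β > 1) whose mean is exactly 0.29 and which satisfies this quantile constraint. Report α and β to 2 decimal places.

α ≈ 8.90, β ≈ 21.80

With mean 0.29 fixed, write α = 0.29s, β = 0.71s where s = α+β.
Need P(θ < 0.22) = 0.2 under Beta(0.29s, 0.71s). Normal approximation: (q−m)/√(m(1−m)/s) ≈ z_{0.2} = -0.842, so s ≈ 0.29·0.71·(-0.842)²/(0.22−0.29)² = 29.8.
At s = 29.8: P(θ<0.22) ≈ 0.204. Adjusting to match 0.2 gives s ≈ 30.70.
So α = 0.29·30.70 ≈ 8.90, β = 0.71·30.70 ≈ 21.80.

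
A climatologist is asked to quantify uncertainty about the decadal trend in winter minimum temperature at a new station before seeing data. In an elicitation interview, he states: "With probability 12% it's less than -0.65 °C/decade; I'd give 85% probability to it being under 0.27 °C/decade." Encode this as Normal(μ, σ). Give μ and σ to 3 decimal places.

The p-quantile of Normal(μ,σ) is μ + z_p·σ, with z_{0.12} = -1.175 and z_{0.85} = 1.036.
Eliminate σ: μ = (z₂·x₁ − z₁·x₂)/(z₂ − z₁) = (1.036·-0.65 − (-1.175)·0.27)/2.211 = -0.161.
Then σ = (x₂ − x₁)/(z₂ − z₁) = (0.27 − -0.65)/2.211 = 0.416.

μ = -0.161, σ = 0.416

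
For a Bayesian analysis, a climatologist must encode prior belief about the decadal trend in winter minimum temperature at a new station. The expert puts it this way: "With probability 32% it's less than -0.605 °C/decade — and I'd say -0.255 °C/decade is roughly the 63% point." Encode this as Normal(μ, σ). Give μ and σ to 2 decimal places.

The p-quantile of Normal(μ,σ) is μ + z_p·σ, with z_{0.32} = -0.4677 and z_{0.63} = 0.3319.
Eliminate σ: μ = (z₂·x₁ − z₁·x₂)/(z₂ − z₁) = (0.3319·-0.605 − (-0.4677)·-0.255)/0.7996 = -0.40.
Then σ = (x₂ − x₁)/(z₂ − z₁) = (-0.255 − -0.605)/0.7996 = 0.44.

μ = -0.40, σ = 0.44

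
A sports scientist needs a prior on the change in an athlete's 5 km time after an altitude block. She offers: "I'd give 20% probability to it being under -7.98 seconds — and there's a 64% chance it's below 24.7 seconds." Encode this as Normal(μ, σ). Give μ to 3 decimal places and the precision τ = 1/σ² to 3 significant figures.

μ = 14.939, τ = 0.00135

For Normal(μ,σ), the p-quantile is μ + z_p·σ. Here z_{0.2} = -0.8416, z_{0.64} = 0.3585.
So -7.98 = μ − 0.8416σ and 24.7 = μ + 0.3585σ.
Subtracting: σ = (24.7 − -7.98)/(0.3585 − (-0.8416)) = 27.232.
Then μ = -7.98 − (-0.8416)·27.232 = 14.939.
Precision τ = 1/σ² = 1/27.23² = 0.00135.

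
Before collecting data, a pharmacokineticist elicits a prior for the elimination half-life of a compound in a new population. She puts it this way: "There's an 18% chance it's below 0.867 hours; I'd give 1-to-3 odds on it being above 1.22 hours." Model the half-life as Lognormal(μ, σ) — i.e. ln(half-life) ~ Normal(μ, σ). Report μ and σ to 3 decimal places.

μ ≈ 0.054, σ ≈ 0.215

If T ~ Lognormal(μ,σ) then ln T ~ Normal(μ,σ), so the p-quantile of ln T is μ + z_p·σ.
ln(0.867) = -0.1427 and ln(1.22) = 0.1989; z_{0.18} = -0.9154, z_{0.75} = 0.6745.
σ = (0.1989 − -0.1427)/(0.6745 − (-0.9154)) = 0.215.
μ = -0.1427 − (-0.9154)·0.215 = 0.054.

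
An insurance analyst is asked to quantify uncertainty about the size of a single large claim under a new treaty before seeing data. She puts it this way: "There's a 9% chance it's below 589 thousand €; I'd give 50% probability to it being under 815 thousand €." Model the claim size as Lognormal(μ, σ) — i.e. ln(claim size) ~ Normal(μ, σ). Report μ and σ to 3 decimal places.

If T ~ Lognormal(μ,σ) then ln T ~ Normal(μ,σ), so the p-quantile of ln T is μ + z_p·σ.
ln(589) = 6.378 and ln(815) = 6.703; z_{0.09} = -1.341, z_{0.5} = 0.
σ = (6.703 − 6.378)/(0 − (-1.341)) = 0.242.
μ = 6.378 − (-1.341)·0.242 = 6.703.

μ ≈ 6.703, σ ≈ 0.242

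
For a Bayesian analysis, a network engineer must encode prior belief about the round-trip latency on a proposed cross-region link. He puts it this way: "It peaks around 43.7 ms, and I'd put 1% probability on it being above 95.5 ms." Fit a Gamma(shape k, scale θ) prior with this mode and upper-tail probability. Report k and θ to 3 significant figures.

k ≈ 8.9, θ ≈ 5.53

Gamma(k,θ) with k>1 has mode (k−1)θ, so θ = 43.7/(k−1).
Need P(X < 95.5) = 0.99 with θ tied to k this way. Start at k = 2, θ = 43.7: P(X<95.5) ≈ 0.642.
Too low — raise k to concentrate. Iterating converges to k ≈ 8.9.
Then θ = 43.7/(8.9−1) ≈ 5.53.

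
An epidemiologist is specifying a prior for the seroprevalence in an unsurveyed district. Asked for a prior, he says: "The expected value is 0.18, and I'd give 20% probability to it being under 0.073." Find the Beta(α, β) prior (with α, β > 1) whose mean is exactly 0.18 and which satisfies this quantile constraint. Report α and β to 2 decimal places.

With mean 0.18 fixed, write α = 0.18s, β = 0.82s where s = α+β.
Need P(θ < 0.073) = 0.2 under Beta(0.18s, 0.82s). Normal approximation: (q−m)/√(m(1−m)/s) ≈ z_{0.2} = -0.842, so s ≈ 0.18·0.82·(-0.842)²/(0.073−0.18)² = 9.1.
At s = 9.1: P(θ<0.073) ≈ 0.200. Adjusting to match 0.2 gives s ≈ 9.12.
So α = 0.18·9.12 ≈ 1.64, β = 0.82·9.12 ≈ 7.48.

α ≈ 1.64, β ≈ 7.48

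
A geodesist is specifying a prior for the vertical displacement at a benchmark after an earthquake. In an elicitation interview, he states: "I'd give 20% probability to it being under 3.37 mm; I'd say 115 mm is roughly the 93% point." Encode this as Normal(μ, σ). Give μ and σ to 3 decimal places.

μ = 43.911, σ = 48.170

The p-quantile of Normal(μ,σ) is μ + z_p·σ, with z_{0.2} = -0.8416 and z_{0.93} = 1.476.
Eliminate σ: μ = (z₂·x₁ − z₁·x₂)/(z₂ − z₁) = (1.476·3.37 − (-0.8416)·115)/2.317 = 43.911.
Then σ = (x₂ − x₁)/(z₂ − z₁) = (115 − 3.37)/2.317 = 48.170.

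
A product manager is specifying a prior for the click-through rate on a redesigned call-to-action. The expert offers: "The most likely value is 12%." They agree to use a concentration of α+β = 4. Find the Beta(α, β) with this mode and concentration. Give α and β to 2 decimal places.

α = 1.24, β = 2.76

For α,β > 1 the Beta mode is (α−1)/(α+β−2). With α+β = 4, the mode is (α−1)/2.
Set (α−1)/2 = 0.12 → α = 1 + 0.12·2 = 1.24.
β = 4 − α = 2.76.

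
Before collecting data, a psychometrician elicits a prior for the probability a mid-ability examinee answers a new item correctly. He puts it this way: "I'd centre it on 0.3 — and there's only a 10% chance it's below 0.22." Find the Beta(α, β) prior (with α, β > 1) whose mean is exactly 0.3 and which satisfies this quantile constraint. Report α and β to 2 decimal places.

With mean 0.3 fixed, write α = 0.3s, β = 0.7s where s = α+β.
Need P(θ < 0.22) = 0.1 under Beta(0.3s, 0.7s). Normal approximation: (q−m)/√(m(1−m)/s) ≈ z_{0.1} = -1.28, so s ≈ 0.3·0.7·(-1.28)²/(0.22−0.3)² = 53.9.
At s = 53.9: P(θ<0.22) ≈ 0.094. Adjusting to match 0.1 gives s ≈ 51.08.
So α = 0.3·51.08 ≈ 15.32, β = 0.7·51.08 ≈ 35.76.

α ≈ 15.32, β ≈ 35.76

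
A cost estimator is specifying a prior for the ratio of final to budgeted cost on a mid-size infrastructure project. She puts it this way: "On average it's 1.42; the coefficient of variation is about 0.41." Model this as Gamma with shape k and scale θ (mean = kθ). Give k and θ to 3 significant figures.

k ≈ 5.95, θ ≈ 0.239

For Gamma(k, scale θ): mean = kθ, variance = kθ², so CV = 1/√k.
CV = 0.41, hence k = 1/CV² = 5.95.
Then θ = mean/k = 1.42/5.95 = 0.239.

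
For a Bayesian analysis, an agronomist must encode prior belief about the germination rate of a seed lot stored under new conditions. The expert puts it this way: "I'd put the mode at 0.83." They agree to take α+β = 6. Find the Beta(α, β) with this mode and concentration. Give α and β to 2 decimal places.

α = 4.32, β = 1.68

For α,β > 1 the Beta mode is (α−1)/(α+β−2). With α+β = 6, the mode is (α−1)/4.
Set (α−1)/4 = 0.83 → α = 1 + 0.83·4 = 4.32.
β = 6 − α = 1.68.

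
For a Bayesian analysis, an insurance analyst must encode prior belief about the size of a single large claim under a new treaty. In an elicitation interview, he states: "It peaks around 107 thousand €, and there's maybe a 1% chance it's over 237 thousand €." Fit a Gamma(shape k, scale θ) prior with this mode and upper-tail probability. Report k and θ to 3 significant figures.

k ≈ 8.61, θ ≈ 14.1

Gamma(k,θ) with k>1 has mode (k−1)θ, so θ = 107/(k−1).
Need P(X < 237) = 0.99 with θ tied to k this way. Start at k = 2, θ = 107: P(X<237) ≈ 0.649.
Too low — raise k to concentrate. Iterating converges to k ≈ 8.61.
Then θ = 107/(8.61−1) ≈ 14.1.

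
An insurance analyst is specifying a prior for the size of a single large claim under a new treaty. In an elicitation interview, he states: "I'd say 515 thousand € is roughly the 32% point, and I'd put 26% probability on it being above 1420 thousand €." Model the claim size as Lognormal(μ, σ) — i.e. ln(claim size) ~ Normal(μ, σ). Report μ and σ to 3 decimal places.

μ ≈ 6.671, σ ≈ 0.913

If T ~ Lognormal(μ,σ) then ln T ~ Normal(μ,σ), so the p-quantile of ln T is μ + z_p·σ.
ln(515) = 6.244 and ln(1420) = 7.258; z_{0.32} = -0.4677, z_{0.74} = 0.6433.
σ = (7.258 − 6.244)/(0.6433 − (-0.4677)) = 0.913.
μ = 6.244 − (-0.4677)·0.913 = 6.671.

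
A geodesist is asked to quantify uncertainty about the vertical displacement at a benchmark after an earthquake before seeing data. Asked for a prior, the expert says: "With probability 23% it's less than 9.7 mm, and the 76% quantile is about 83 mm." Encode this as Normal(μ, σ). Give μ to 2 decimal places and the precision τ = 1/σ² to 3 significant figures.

For Normal(μ,σ), the p-quantile is μ + z_p·σ. Here z_{0.23} = -0.7388, z_{0.76} = 0.7063.
So 9.7 = μ − 0.7388σ and 83 = μ + 0.7063σ.
Subtracting: σ = (83 − 9.7)/(0.7063 − (-0.7388)) = 50.72.
Then μ = 9.7 − (-0.7388)·50.72 = 47.18.
Precision τ = 1/σ² = 1/50.72² = 0.000389.

μ = 47.18, τ = 0.000389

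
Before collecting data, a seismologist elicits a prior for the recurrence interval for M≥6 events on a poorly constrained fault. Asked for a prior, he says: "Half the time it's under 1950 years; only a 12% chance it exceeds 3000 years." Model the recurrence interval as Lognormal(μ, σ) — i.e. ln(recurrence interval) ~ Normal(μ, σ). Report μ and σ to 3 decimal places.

μ ≈ 7.576, σ ≈ 0.367

If T ~ Lognormal(μ,σ) then ln T ~ Normal(μ,σ), so the p-quantile of ln T is μ + z_p·σ.
ln(1950) = 7.576 and ln(3000) = 8.006; z_{0.5} = 0, z_{0.88} = 1.175.
σ = (8.006 − 7.576)/(1.175 − (0)) = 0.367.
μ = 7.576 − (0)·0.367 = 7.576.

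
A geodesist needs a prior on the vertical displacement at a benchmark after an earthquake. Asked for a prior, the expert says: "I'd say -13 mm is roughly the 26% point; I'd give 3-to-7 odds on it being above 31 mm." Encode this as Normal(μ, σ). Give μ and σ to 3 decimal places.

μ = 11.241, σ = 37.679

For Normal(μ,σ), the p-quantile is μ + z_p·σ. Here z_{0.26} = -0.6433, z_{0.7} = 0.5244.
So -13 = μ − 0.6433σ and 31 = μ + 0.5244σ.
Subtracting: σ = (31 − -13)/(0.5244 − (-0.6433)) = 37.679.
Then μ = -13 − (-0.6433)·37.679 = 11.241.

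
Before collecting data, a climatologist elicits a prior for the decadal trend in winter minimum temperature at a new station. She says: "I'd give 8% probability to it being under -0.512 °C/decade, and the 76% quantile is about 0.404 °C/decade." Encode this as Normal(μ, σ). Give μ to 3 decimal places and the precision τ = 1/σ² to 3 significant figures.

μ = 0.098, τ = 5.31

For Normal(μ,σ), the p-quantile is μ + z_p·σ. Here z_{0.08} = -1.405, z_{0.76} = 0.7063.
So -0.512 = μ − 1.405σ and 0.404 = μ + 0.7063σ.
Subtracting: σ = (0.404 − -0.512)/(0.7063 − (-1.405)) = 0.434.
Then μ = -0.512 − (-1.405)·0.434 = 0.098.
Precision τ = 1/σ² = 1/0.4338² = 5.31.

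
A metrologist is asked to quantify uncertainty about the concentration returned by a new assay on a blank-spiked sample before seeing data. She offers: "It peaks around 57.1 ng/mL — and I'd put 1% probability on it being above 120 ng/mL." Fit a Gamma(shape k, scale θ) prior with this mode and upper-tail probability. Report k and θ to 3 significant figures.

k ≈ 9.82, θ ≈ 6.47

Gamma(k,θ) with k>1 has mode (k−1)θ, so θ = 57.1/(k−1).
Need P(X < 120) = 0.99 with θ tied to k this way. Start at k = 2, θ = 57.1: P(X<120) ≈ 0.621.
Too low — raise k to concentrate. Iterating converges to k ≈ 9.82.
Then θ = 57.1/(9.82−1) ≈ 6.47.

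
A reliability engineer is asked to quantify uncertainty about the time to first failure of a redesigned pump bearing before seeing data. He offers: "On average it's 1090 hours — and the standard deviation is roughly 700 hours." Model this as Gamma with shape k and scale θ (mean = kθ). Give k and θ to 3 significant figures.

For Gamma(k, scale θ): mean = kθ, variance = kθ², so CV = 1/√k.
CV = SD/mean = 700/1090 = 0.6422, hence k = 1/CV² = 2.42.
Then θ = mean/k = 1090/2.42 = 450.

k ≈ 2.42, θ ≈ 450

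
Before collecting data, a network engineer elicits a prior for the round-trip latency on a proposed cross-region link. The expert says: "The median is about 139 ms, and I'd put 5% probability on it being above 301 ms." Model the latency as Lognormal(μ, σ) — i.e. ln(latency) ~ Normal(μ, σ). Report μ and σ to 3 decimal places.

If T ~ Lognormal(μ,σ) then ln T ~ Normal(μ,σ), so the p-quantile of ln T is μ + z_p·σ.
ln(139) = 4.934 and ln(301) = 5.707; z_{0.5} = 0, z_{0.95} = 1.645.
σ = (5.707 − 4.934)/(1.645 − (0)) = 0.470.
μ = 4.934 − (0)·0.470 = 4.934.

μ ≈ 4.934, σ ≈ 0.470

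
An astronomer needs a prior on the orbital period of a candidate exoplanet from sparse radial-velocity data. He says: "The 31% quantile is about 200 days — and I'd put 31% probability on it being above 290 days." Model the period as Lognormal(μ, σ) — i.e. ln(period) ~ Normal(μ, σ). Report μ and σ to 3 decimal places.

If T ~ Lognormal(μ,σ) then ln T ~ Normal(μ,σ), so the p-quantile of ln T is μ + z_p·σ.
ln(200) = 5.298 and ln(290) = 5.67; z_{0.31} = -0.4959, z_{0.69} = 0.4959.
σ = (5.67 − 5.298)/(0.4959 − (-0.4959)) = 0.375.
μ = 5.298 − (-0.4959)·0.375 = 5.484.

μ ≈ 5.484, σ ≈ 0.375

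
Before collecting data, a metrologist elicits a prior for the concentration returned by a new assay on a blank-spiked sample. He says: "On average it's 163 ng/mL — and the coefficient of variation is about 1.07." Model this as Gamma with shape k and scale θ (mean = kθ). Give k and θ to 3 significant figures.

For Gamma(k, scale θ): mean = kθ, variance = kθ², so CV = 1/√k.
CV = 1.07, hence k = 1/CV² = 0.873.
Then θ = mean/k = 163/0.873 = 187.

k ≈ 0.873, θ ≈ 187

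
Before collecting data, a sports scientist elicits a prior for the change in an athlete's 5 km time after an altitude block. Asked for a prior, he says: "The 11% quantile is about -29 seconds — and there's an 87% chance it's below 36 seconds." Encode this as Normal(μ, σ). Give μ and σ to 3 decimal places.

The p-quantile of Normal(μ,σ) is μ + z_p·σ, with z_{0.11} = -1.227 and z_{0.87} = 1.126.
Eliminate σ: μ = (z₂·x₁ − z₁·x₂)/(z₂ − z₁) = (1.126·-29 − (-1.227)·36)/2.353 = 4.883.
Then σ = (x₂ − x₁)/(z₂ − z₁) = (36 − -29)/2.353 = 27.625.

μ = 4.883, σ = 27.625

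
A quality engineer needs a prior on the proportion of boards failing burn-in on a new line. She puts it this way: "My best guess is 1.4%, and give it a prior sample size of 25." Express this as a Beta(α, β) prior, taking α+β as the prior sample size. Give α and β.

α = 0.35, β = 24.65

Under the effective-sample-size interpretation, Beta(α, β) has prior mean α/(α+β) and prior sample size α+β.
So α+β = 25 and α/(α+β) = 0.014, giving α = 0.014·25 = 0.35 and β = 25 − 0.35 = 24.65.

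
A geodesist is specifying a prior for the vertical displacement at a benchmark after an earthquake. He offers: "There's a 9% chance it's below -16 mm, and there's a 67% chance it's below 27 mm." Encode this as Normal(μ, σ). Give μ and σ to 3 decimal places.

For Normal(μ,σ), the p-quantile is μ + z_p·σ. Here z_{0.09} = -1.341, z_{0.67} = 0.4399.
So -16 = μ − 1.341σ and 27 = μ + 0.4399σ.
Subtracting: σ = (27 − -16)/(0.4399 − (-1.341)) = 24.148.
Then μ = -16 − (-1.341)·24.148 = 16.377.

μ = 16.377, σ = 24.148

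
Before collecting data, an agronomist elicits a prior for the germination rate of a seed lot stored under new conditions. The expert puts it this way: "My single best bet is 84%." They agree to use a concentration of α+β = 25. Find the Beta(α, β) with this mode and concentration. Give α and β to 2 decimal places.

α = 20.32, β = 4.68

For α,β > 1 the Beta mode is (α−1)/(α+β−2). With α+β = 25, the mode is (α−1)/23.
Set (α−1)/23 = 0.84 → α = 1 + 0.84·23 = 20.32.
β = 25 − α = 4.68.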